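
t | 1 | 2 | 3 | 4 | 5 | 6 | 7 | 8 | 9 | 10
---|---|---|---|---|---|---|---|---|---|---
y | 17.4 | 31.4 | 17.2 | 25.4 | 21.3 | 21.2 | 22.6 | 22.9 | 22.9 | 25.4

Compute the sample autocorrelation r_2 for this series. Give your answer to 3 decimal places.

0.373

Mean ȳ = (17.4 + 31.4 + 17.2 + 25.4 + 21.3 + 21.2 + 22.6 + 22.9 + 22.9 + 25.4)/10 = 22.7700
Numerator Σ_{t=1}^{8}(y_t−ȳ)(y_{t+2}−ȳ) = 57.0322
Denominator Σ(y_t−ȳ)² = 152.8610
r_2 = 57.0322 / 152.8610 = 0.373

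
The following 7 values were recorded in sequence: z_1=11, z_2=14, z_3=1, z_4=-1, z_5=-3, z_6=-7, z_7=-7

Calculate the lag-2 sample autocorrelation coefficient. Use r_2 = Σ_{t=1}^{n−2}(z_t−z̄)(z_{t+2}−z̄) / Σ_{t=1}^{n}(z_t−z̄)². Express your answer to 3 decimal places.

0.055

Mean z̄ = (11 + 14 + 1 − 1 − 3 − 7 − 7)/7 = 1.1429
Deviations from mean: 9.8571, 12.8571, -0.1429, -2.1429, -4.1429, -8.1429, -8.1429
Numerator Σ_{t=1}^{5}(z_t−z̄)(z_{t+2}−z̄) = 22.8163
Denominator Σ(z_t−z̄)² = 416.8571
r_2 = 22.8163 / 416.8571 = 0.055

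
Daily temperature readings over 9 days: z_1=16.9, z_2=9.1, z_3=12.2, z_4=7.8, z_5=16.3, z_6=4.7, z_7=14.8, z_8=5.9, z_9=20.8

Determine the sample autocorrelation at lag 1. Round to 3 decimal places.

-0.637

Mean z̄ = (16.9 + 9.1 + 12.2 + 7.8 + 16.3 + 4.7 + 14.8 + 5.9 + 20.8)/9 = 12.0556
Numerator Σ_{t=1}^{8}(z_t−z̄)(z_{t+1}−z̄) = -155.5498
Denominator Σ(z_t−z̄)² = 244.3422
r_1 = -155.5498 / 244.3422 = -0.637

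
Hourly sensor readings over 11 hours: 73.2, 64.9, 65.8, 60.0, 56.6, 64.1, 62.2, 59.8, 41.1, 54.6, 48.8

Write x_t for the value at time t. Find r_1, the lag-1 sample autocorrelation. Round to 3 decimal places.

0.318

Mean x̄ = (73.2 + 64.9 + 65.8 + 60.0 + 56.6 + 64.1 + 62.2 + 59.8 + 41.1 + 54.6 + 48.8)/11 = 59.1909
Numerator Σ_{t=1}^{10}(x_t−x̄)(x_{t+1}−x̄) = 244.5863
Denominator Σ(x_t−x̄)² = 769.7491
r_1 = 244.5863 / 769.7491 = 0.318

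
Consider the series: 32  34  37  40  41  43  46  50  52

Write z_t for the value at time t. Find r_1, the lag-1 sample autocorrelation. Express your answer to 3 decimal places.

0.657

Mean z̄ = (32 + 34 + 37 + 40 + 41 + 43 + 46 + 50 + 52)/9 = 41.6667
Numerator Σ_{t=1}^{8}(z_t−z̄)(z_{t+1}−z̄) = 245.8889
Denominator Σ(z_t−z̄)² = 374.0000
r_1 = 245.8889 / 374.0000 = 0.657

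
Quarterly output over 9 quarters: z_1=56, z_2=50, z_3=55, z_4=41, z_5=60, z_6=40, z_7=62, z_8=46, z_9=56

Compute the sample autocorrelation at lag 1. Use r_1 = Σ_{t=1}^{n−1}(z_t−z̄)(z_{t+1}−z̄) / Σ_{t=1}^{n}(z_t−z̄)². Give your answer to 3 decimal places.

Mean z̄ = (56 + 50 + 55 + 41 + 60 + 40 + 62 + 46 + 56)/9 = 51.7778
Numerator Σ_{t=1}^{8}(z_t−z̄)(z_{t+1}−z̄) = -437.2716
Denominator Σ(z_t−z̄)² = 509.5556
r_1 = -437.2716 / 509.5556 = -0.858

-0.858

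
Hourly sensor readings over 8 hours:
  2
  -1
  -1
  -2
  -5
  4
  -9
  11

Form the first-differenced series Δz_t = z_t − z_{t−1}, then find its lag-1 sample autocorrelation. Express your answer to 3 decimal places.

-0.597

First differences Δz: -3, 0, -1, -3, 9, -13, 20
Mean of differences = 1.2857
Numerator Σ(Δz_t−Δz̄)(Δz_{t+1}−Δz̄) = -392.3673
Denominator Σ(Δz_t−Δz̄)² = 657.4286
r_1(Δz) = -392.3673 / 657.4286 = -0.597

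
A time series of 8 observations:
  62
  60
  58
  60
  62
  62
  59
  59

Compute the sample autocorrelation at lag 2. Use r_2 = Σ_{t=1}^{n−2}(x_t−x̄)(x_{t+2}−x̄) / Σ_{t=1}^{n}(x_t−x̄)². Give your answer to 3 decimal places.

Mean x̄ = (62 + 60 + 58 + 60 + 62 + 62 + 59 + 59)/8 = 60.2500
Deviations from mean: 1.7500, -0.2500, -2.2500, -0.2500, 1.7500, 1.7500, -1.2500, -1.2500
Numerator Σ_{t=1}^{6}(x_t−x̄)(x_{t+2}−x̄) = -12.6250
Denominator Σ(x_t−x̄)² = 17.5000
r_2 = -12.6250 / 17.5000 = -0.721

-0.721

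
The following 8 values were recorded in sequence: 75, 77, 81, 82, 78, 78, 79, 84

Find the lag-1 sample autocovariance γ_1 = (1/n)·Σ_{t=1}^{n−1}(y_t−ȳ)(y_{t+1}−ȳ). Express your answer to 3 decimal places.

Mean ȳ = (75 + 77 + 81 + 82 + 78 + 78 + 79 + 84)/8 = 79.2500
Deviations: -4.2500, -2.2500, 1.7500, 2.7500, -1.2500, -1.2500, -0.2500, 4.7500
Σ_{t=1}^{7}(y_t−ȳ)(y_{t+1}−ȳ) = 7.6875
γ_1 = 7.6875 / 8 = 0.961

0.961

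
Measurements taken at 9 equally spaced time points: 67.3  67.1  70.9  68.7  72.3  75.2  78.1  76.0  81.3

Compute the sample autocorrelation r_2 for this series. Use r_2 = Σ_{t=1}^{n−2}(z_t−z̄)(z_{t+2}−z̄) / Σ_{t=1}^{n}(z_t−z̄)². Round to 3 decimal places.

Mean z̄ = (67.3 + 67.1 + 70.9 + 68.7 + 72.3 + 75.2 + 78.1 + 76.0 + 81.3)/9 = 72.9889
Σ(z_t−z̄)(z_{t+2}−z̄) = (11.8835) + (25.2568) + (1.4390) + (-9.4832) + (-3.5210) + (6.6579) + (42.4790) = 74.7120
Denominator Σ(z_t−z̄)² = 199.4289
r_2 = 74.7120 / 199.4289 = 0.375

0.375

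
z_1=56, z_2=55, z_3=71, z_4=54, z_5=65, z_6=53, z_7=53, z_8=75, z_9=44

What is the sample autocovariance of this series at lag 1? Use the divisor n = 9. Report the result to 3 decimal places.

Mean z̄ = (56 + 55 + 71 + 54 + 65 + 53 + 53 + 75 + 44)/9 = 58.4444
Σ_{t=1}^{8}(z_t−z̄)(z_{t+1}−z̄) = -455.0864
γ_1 = -455.0864 / 9 = -50.565

-50.565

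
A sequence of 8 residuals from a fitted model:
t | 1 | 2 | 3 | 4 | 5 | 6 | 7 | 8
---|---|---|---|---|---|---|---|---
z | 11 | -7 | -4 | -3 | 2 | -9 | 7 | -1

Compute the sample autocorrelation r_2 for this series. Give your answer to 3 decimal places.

0.035

Mean z̄ = (11 − 7 − 4 − 3 + 2 − 9 + 7 − 1)/8 = -0.5000
Deviations from mean: 11.5000, -6.5000, -3.5000, -2.5000, 2.5000, -8.5000, 7.5000, -0.5000
Numerator Σ_{t=1}^{6}(z_t−z̄)(z_{t+2}−z̄) = 11.5000
Denominator Σ(z_t−z̄)² = 328.0000
r_2 = 11.5000 / 328.0000 = 0.035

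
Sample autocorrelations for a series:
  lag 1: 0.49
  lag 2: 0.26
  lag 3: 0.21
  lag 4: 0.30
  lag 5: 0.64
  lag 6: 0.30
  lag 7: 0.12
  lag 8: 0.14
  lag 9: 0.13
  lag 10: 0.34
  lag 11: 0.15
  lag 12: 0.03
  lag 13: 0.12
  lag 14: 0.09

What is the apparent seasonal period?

5

The largest autocorrelation is r_5 = 0.64; the remaining lags stay at or below 0.49. The elevated value at lag 1 (0.49), dropping to 0.26 at lag 2, reflects decaying short-term dependence rather than seasonality.
The dominant spike at lag 5 indicates a seasonal period of 5.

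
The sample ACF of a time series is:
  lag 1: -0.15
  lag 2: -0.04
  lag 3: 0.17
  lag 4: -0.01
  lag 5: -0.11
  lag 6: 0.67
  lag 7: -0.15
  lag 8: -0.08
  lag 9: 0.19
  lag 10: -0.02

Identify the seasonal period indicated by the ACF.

The largest autocorrelation is r_6 = 0.67; the remaining lags stay at or below 0.19.
The dominant spike at lag 6 indicates a seasonal period of 6.

6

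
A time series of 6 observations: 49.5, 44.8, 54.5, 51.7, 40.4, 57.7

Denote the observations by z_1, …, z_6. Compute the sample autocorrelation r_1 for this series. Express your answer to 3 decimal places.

Mean z̄ = (49.5 + 44.8 + 54.5 + 51.7 + 40.4 + 57.7)/6 = 49.7667
Deviations from mean: -0.2667, -4.9667, 4.7333, 1.9333, -9.3667, 7.9333
Σ(z_t−z̄)(z_{t+1}−z̄) = (1.3244) + (-23.5089) + (9.1511) + (-18.1089) + (-74.3089) = -105.4511
Denominator Σ(z_t−z̄)² = 201.5533
r_1 = -105.4511 / 201.5533 = -0.523

-0.523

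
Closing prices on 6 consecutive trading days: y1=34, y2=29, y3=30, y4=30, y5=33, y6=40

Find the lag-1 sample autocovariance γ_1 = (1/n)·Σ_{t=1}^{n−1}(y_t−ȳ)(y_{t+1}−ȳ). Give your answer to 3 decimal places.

Mean ȳ = (34 + 29 + 30 + 30 + 33 + 40)/6 = 32.6667
Σ_{t=1}^{5}(y_t−ȳ)(y_{t+1}−ȳ) = 13.5556
γ_1 = 13.5556 / 6 = 2.259

2.259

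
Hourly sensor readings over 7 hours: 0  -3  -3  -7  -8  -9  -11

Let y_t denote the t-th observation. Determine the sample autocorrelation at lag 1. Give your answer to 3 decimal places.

0.506

Mean ȳ = (0 − 3 − 3 − 7 − 8 − 9 − 11)/7 = -5.8571
Deviations from mean: 5.8571, 2.8571, 2.8571, -1.1429, -2.1429, -3.1429, -5.1429
Σ(y_t−ȳ)(y_{t+1}−ȳ) = (16.7347) + (8.1633) + (-3.2653) + (2.4490) + (6.7347) + (16.1633) = 46.9796
Denominator Σ(y_t−ȳ)² = 92.8571
r_1 = 46.9796 / 92.8571 = 0.506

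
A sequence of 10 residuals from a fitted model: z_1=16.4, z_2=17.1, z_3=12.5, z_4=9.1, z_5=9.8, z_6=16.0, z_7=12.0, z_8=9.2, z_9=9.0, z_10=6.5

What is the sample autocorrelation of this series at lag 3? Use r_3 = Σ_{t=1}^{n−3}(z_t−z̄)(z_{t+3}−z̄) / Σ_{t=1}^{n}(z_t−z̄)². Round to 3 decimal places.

Mean z̄ = (16.4 + 17.1 + 12.5 + 9.1 + 9.8 + 16.0 + 12.0 + 9.2 + 9.0 + 6.5)/10 = 11.7600
Numerator Σ_{t=1}^{7}(z_t−z̄)(z_{t+3}−z̄) = -28.2568
Denominator Σ(z_t−z̄)² = 121.3840
r_3 = -28.2568 / 121.3840 = -0.233

-0.233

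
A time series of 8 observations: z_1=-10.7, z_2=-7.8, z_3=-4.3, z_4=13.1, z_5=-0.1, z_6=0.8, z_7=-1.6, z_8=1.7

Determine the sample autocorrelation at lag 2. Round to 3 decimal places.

-0.099

Mean z̄ = (-10.7 − 7.8 − 4.3 + 13.1 − 0.1 + 0.8 − 1.6 + 1.7)/8 = -1.1125
Deviations from mean: -9.5875, -6.6875, -3.1875, 14.2125, 1.0125, 1.9125, -0.4875, 2.8125
Numerator Σ_{t=1}^{6}(z_t−z̄)(z_{t+2}−z̄) = -35.6466
Denominator Σ(z_t−z̄)² = 361.6288
r_2 = -35.6466 / 361.6288 = -0.099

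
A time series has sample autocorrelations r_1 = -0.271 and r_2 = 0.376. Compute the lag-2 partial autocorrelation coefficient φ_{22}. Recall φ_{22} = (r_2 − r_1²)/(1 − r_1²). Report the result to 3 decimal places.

φ_{22} = (r_2 − r_1²) / (1 − r_1²)
r_1² = (-0.271)² = 0.073441
Numerator = 0.376 − 0.0734 = 0.3026; denominator = 1 − 0.0734 = 0.9266
φ_{22} = 0.3026 / 0.9266 = 0.327

0.327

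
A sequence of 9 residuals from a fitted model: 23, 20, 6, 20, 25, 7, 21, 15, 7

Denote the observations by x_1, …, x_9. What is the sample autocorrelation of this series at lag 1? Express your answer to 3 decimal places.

Mean x̄ = (23 + 20 + 6 + 20 + 25 + 7 + 21 + 15 + 7)/9 = 16.0000
Numerator Σ_{t=1}^{8}(x_t−x̄)(x_{t+1}−x̄) = -138.0000
Denominator Σ(x_t−x̄)² = 450.0000
r_1 = -138.0000 / 450.0000 = -0.307

-0.307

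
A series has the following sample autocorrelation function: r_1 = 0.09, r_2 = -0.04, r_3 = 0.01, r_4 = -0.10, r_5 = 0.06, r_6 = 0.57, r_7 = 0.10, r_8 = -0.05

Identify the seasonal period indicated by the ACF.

The largest autocorrelation is r_6 = 0.57; the remaining lags stay at or below 0.10.
The dominant spike at lag 6 indicates a seasonal period of 6.

6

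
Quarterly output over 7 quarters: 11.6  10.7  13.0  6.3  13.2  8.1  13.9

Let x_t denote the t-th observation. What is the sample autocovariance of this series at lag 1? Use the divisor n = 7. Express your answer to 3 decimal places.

Mean x̄ = (11.6 + 10.7 + 13.0 + 6.3 + 13.2 + 8.1 + 13.9)/7 = 10.9714
Deviations: 0.6286, -0.2714, 2.0286, -4.6714, 2.2286, -2.8714, 2.9286
Σ_{t=1}^{6}(x_t−x̄)(x_{t+1}−x̄) = -35.4165
γ_1 = -35.4165 / 7 = -5.060

-5.060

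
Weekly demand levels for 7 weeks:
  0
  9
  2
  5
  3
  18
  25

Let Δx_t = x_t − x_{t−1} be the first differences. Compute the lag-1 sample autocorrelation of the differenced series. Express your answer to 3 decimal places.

-0.223

First differences Δx: 9, -7, 3, -2, 15, 7
Mean of differences = 4.1667
Numerator Σ(Δx_t−Δx̄)(Δx_{t+1}−Δx̄) = -69.8611
Denominator Σ(Δx_t−Δx̄)² = 312.8333
r_1(Δx) = -69.8611 / 312.8333 = -0.223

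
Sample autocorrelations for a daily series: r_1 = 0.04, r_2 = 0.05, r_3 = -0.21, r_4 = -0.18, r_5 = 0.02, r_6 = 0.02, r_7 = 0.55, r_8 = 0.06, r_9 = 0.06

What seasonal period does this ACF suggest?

7

The largest autocorrelation is r_7 = 0.55; the remaining lags stay at or below 0.06.
The dominant spike at lag 7 indicates a seasonal period of 7.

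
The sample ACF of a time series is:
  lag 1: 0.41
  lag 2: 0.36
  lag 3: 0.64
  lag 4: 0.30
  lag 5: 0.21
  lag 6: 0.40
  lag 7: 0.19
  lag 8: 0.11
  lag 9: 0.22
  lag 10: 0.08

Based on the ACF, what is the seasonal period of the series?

3

The largest autocorrelation is r_3 = 0.64; the remaining lags stay at or below 0.41. The elevated value at lag 1 (0.41), dropping to 0.36 at lag 2, reflects decaying short-term dependence rather than seasonality.
The dominant spike at lag 3 indicates a seasonal period of 3.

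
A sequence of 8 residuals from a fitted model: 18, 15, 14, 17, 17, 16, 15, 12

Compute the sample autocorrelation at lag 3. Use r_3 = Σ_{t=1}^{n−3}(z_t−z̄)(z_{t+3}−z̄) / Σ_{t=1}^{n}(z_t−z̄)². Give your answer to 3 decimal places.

-0.144

Mean z̄ = (18 + 15 + 14 + 17 + 17 + 16 + 15 + 12)/8 = 15.5000
Deviations from mean: 2.5000, -0.5000, -1.5000, 1.5000, 1.5000, 0.5000, -0.5000, -3.5000
Σ(z_t−z̄)(z_{t+3}−z̄) = (3.7500) + (-0.7500) + (-0.7500) + (-0.7500) + (-5.2500) = -3.7500
Denominator Σ(z_t−z̄)² = 26.0000
r_3 = -3.7500 / 26.0000 = -0.144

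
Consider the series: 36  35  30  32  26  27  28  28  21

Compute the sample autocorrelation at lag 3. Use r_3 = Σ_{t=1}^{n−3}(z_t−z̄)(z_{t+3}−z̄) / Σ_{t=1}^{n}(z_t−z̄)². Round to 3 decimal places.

Mean z̄ = (36 + 35 + 30 + 32 + 26 + 27 + 28 + 28 + 21)/9 = 29.2222
Numerator Σ_{t=1}^{6}(z_t−z̄)(z_{t+3}−z̄) = 17.2963
Denominator Σ(z_t−z̄)² = 173.5556
r_3 = 17.2963 / 173.5556 = 0.100

0.100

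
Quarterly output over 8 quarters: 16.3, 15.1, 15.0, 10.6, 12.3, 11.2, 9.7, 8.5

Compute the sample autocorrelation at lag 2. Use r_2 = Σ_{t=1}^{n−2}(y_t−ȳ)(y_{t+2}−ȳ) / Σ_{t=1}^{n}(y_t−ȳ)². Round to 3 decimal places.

0.214

Mean ȳ = (16.3 + 15.1 + 15.0 + 10.6 + 12.3 + 11.2 + 9.7 + 8.5)/8 = 12.3375
Σ(y_t−ȳ)(y_{t+2}−ȳ) = (10.5502) + (-4.7998) + (-0.0998) + (1.9764) + (0.0989) + (4.3652) = 12.0909
Denominator Σ(y_t−ȳ)² = 56.4188
r_2 = 12.0909 / 56.4188 = 0.214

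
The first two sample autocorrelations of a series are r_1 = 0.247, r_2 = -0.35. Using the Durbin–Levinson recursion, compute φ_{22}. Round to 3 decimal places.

-0.438

φ_{22} = (r_2 − r_1²) / (1 − r_1²)
r_1² = (0.247)² = 0.061009
Numerator = -0.35 − 0.0610 = -0.4110; denominator = 1 − 0.0610 = 0.9390
φ_{22} = -0.4110 / 0.9390 = -0.438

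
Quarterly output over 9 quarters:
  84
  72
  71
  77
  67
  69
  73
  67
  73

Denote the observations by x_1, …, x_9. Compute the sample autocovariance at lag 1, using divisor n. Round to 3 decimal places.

Mean x̄ = (84 + 72 + 71 + 77 + 67 + 69 + 73 + 67 + 73)/9 = 72.5556
Σ_{t=1}^{8}(x_t−x̄)(x_{t+1}−x̄) = -23.8642
γ_1 = -23.8642 / 9 = -2.652

-2.652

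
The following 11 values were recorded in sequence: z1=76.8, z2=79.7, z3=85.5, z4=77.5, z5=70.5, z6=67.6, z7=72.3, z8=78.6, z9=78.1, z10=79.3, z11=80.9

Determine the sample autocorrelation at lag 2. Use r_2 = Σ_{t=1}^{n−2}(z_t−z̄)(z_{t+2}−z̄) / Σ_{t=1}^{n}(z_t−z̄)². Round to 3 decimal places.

Mean z̄ = (76.8 + 79.7 + 85.5 + 77.5 + 70.5 + 67.6 + 72.3 + 78.6 + 78.1 + 79.3 + 80.9)/11 = 76.9818
Numerator Σ_{t=1}^{9}(z_t−z̄)(z_{t+2}−z̄) = -42.1525
Denominator Σ(z_t−z̄)² = 256.7964
r_2 = -42.1525 / 256.7964 = -0.164

-0.164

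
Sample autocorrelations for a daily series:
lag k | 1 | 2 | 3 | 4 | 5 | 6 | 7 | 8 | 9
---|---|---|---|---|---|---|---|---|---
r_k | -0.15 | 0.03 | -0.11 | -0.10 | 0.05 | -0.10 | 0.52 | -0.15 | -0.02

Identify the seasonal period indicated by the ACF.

7

The largest autocorrelation is r_7 = 0.52; the remaining lags stay at or below 0.05.
The dominant spike at lag 7 indicates a seasonal period of 7.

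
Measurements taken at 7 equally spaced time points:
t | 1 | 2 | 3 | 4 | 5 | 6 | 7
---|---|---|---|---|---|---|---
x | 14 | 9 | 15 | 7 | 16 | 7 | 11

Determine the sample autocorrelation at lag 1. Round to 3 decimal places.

-0.817

Mean x̄ = (14 + 9 + 15 + 7 + 16 + 7 + 11)/7 = 11.2857
Σ(x_t−x̄)(x_{t+1}−x̄) = (-6.2041) + (-8.4898) + (-15.9184) + (-20.2041) + (-20.2041) + (1.2245) = -69.7959
Denominator Σ(x_t−x̄)² = 85.4286
r_1 = -69.7959 / 85.4286 = -0.817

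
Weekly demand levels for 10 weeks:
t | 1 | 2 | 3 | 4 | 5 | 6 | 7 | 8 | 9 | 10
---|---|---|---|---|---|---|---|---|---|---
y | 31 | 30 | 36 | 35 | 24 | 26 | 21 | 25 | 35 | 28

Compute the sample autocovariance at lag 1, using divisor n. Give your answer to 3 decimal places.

Mean ȳ = (31 + 30 + 36 + 35 + 24 + 26 + 21 + 25 + 35 + 28)/10 = 29.1000
Σ_{t=1}^{9}(y_t−ȳ)(y_{t+1}−ȳ) = 61.9900
γ_1 = 61.9900 / 10 = 6.199

6.199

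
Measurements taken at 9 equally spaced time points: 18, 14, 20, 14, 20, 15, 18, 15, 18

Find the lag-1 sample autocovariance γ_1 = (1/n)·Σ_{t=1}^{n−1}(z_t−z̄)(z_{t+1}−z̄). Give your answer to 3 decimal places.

Mean z̄ = (18 + 14 + 20 + 14 + 20 + 15 + 18 + 15 + 18)/9 = 16.8889
Σ_{t=1}^{8}(z_t−z̄)(z_{t+1}−z̄) = -42.3457
γ_1 = -42.3457 / 9 = -4.705

-4.705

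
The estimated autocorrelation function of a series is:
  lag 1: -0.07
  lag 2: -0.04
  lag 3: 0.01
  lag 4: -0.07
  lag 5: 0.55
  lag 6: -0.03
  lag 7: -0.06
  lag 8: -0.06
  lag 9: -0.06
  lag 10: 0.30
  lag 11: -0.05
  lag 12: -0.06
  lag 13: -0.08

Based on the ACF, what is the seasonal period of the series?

The largest autocorrelation is r_5 = 0.55, with a weaker echo at lag 10 (0.30); the remaining lags stay at or below 0.01.
The dominant spike at lag 5 indicates a seasonal period of 5.

5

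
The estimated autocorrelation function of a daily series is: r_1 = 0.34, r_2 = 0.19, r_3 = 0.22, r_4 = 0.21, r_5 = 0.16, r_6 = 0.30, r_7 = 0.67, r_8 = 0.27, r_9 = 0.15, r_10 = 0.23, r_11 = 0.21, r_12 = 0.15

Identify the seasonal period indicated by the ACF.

The largest autocorrelation is r_7 = 0.67; the remaining lags stay at or below 0.34. The elevated value at lag 1 (0.34), dropping to 0.19 at lag 2, reflects decaying short-term dependence rather than seasonality.
The dominant spike at lag 7 indicates a seasonal period of 7.

7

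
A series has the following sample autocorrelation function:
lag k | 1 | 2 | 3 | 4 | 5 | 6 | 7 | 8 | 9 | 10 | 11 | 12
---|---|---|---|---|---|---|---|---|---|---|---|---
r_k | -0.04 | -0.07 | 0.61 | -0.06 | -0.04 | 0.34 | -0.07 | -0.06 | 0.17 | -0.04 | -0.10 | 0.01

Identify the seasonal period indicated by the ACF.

3

The largest autocorrelation is r_3 = 0.61, with weaker echoes at lags 6 (0.34) and 9 (0.17); the remaining lags stay at or below 0.01.
The dominant spike at lag 3 indicates a seasonal period of 3.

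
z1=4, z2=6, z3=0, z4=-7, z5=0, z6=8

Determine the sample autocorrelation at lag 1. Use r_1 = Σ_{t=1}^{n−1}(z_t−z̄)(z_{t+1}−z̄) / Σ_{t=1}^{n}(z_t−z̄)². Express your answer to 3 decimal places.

Mean z̄ = (4 + 6 + 0 − 7 + 0 + 8)/6 = 1.8333
Deviations from mean: 2.1667, 4.1667, -1.8333, -8.8333, -1.8333, 6.1667
Numerator Σ_{t=1}^{5}(z_t−z̄)(z_{t+1}−z̄) = 22.4722
Denominator Σ(z_t−z̄)² = 144.8333
r_1 = 22.4722 / 144.8333 = 0.155

0.155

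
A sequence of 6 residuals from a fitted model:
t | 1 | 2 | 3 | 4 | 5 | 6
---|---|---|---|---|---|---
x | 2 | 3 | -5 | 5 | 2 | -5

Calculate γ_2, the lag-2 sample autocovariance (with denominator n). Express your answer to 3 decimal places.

Mean x̄ = (2 + 3 − 5 + 5 + 2 − 5)/6 = 0.3333
Deviations: 1.6667, 2.6667, -5.3333, 4.6667, 1.6667, -5.3333
Σ_{t=1}^{4}(x_t−x̄)(x_{t+2}−x̄) = -30.2222
γ_2 = -30.2222 / 6 = -5.037

-5.037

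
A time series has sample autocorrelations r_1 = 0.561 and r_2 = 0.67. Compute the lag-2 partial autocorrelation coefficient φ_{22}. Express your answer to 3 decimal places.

φ_{22} = (r_2 − r_1²) / (1 − r_1²)
r_1² = (0.561)² = 0.314721
Numerator = 0.67 − 0.3147 = 0.3553; denominator = 1 − 0.3147 = 0.6853
φ_{22} = 0.3553 / 0.6853 = 0.518

0.518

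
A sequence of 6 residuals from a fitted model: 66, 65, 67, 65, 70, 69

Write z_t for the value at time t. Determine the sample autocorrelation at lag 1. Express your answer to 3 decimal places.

0.091

Mean z̄ = (66 + 65 + 67 + 65 + 70 + 69)/6 = 67.0000
Deviations from mean: -1.0000, -2.0000, 0.0000, -2.0000, 3.0000, 2.0000
Numerator Σ_{t=1}^{5}(z_t−z̄)(z_{t+1}−z̄) = 2.0000
Denominator Σ(z_t−z̄)² = 22.0000
r_1 = 2.0000 / 22.0000 = 0.091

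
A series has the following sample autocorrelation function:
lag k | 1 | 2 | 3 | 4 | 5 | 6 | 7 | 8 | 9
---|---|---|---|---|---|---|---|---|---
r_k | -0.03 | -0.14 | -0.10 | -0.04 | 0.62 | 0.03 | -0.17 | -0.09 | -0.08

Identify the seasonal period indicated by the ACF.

5

The largest autocorrelation is r_5 = 0.62; the remaining lags stay at or below 0.03.
The dominant spike at lag 5 indicates a seasonal period of 5.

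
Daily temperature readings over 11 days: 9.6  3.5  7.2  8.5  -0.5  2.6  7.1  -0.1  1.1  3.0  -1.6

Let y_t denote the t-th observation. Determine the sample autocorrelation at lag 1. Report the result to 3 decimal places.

-0.013

Mean ȳ = (9.6 + 3.5 + 7.2 + 8.5 − 0.5 + 2.6 + 7.1 − 0.1 + 1.1 + 3.0 − 1.6)/11 = 3.6727
Numerator Σ_{t=1}^{10}(y_t−ȳ)(y_{t+1}−ȳ) = -1.8953
Denominator Σ(y_t−ȳ)² = 150.3218
r_1 = -1.8953 / 150.3218 = -0.013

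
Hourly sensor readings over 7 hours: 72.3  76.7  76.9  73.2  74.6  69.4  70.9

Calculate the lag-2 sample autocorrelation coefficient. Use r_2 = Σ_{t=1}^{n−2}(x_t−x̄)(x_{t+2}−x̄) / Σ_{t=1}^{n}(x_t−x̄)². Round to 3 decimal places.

-0.055

Mean x̄ = (72.3 + 76.7 + 76.9 + 73.2 + 74.6 + 69.4 + 70.9)/7 = 73.4286
Σ(x_t−x̄)(x_{t+2}−x̄) = (-3.9178) + (-0.7478) + (4.0665) + (0.9208) + (-2.9620) = -2.6402
Denominator Σ(x_t−x̄)² = 48.0743
r_2 = -2.6402 / 48.0743 = -0.055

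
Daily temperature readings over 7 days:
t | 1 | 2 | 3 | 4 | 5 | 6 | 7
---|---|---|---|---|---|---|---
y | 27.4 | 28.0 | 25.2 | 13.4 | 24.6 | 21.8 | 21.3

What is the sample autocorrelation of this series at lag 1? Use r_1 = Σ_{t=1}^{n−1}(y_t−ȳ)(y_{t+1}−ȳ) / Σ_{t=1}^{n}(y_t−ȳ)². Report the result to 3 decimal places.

-0.021

Mean ȳ = (27.4 + 28.0 + 25.2 + 13.4 + 24.6 + 21.8 + 21.3)/7 = 23.1000
Deviations from mean: 4.3000, 4.9000, 2.1000, -9.7000, 1.5000, -1.3000, -1.8000
Σ(y_t−ȳ)(y_{t+1}−ȳ) = (21.0700) + (10.2900) + (-20.3700) + (-14.5500) + (-1.9500) + (2.3400) = -3.1700
Denominator Σ(y_t−ȳ)² = 148.1800
r_1 = -3.1700 / 148.1800 = -0.021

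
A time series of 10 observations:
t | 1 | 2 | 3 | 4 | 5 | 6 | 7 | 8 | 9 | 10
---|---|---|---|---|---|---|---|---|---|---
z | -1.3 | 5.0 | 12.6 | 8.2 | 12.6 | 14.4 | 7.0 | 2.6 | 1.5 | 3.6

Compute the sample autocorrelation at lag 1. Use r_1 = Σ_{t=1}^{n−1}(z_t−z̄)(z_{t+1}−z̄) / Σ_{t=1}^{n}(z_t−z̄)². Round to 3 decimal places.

Mean z̄ = (-1.3 + 5.0 + 12.6 + 8.2 + 12.6 + 14.4 + 7.0 + 2.6 + 1.5 + 3.6)/10 = 6.6200
Numerator Σ_{t=1}^{9}(z_t−z̄)(z_{t+1}−z̄) = 106.0376
Denominator Σ(z_t−z̄)² = 251.5360
r_1 = 106.0376 / 251.5360 = 0.422

0.422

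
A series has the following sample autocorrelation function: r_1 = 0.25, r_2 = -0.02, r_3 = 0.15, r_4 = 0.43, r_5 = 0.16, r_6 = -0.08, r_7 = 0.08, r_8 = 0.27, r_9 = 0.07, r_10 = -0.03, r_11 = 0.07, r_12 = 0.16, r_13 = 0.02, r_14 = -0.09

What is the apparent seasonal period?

4

The largest autocorrelation is r_4 = 0.43, with a weaker echo at lag 8 (0.27); the remaining lags stay at or below 0.25.
The dominant spike at lag 4 indicates a seasonal period of 4.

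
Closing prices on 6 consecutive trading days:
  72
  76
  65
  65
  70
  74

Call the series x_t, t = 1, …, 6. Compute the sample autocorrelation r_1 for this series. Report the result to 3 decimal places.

0.078

Mean x̄ = (72 + 76 + 65 + 65 + 70 + 74)/6 = 70.3333
Deviations from mean: 1.6667, 5.6667, -5.3333, -5.3333, -0.3333, 3.6667
Numerator Σ_{t=1}^{5}(x_t−x̄)(x_{t+1}−x̄) = 8.2222
Denominator Σ(x_t−x̄)² = 105.3333
r_1 = 8.2222 / 105.3333 = 0.078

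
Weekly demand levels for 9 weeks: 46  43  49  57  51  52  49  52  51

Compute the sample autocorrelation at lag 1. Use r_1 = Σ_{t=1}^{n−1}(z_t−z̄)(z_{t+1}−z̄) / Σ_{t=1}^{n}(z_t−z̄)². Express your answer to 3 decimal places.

Mean z̄ = (46 + 43 + 49 + 57 + 51 + 52 + 49 + 52 + 51)/9 = 50.0000
Numerator Σ_{t=1}^{8}(z_t−z̄)(z_{t+1}−z̄) = 35.0000
Denominator Σ(z_t−z̄)² = 126.0000
r_1 = 35.0000 / 126.0000 = 0.278

0.278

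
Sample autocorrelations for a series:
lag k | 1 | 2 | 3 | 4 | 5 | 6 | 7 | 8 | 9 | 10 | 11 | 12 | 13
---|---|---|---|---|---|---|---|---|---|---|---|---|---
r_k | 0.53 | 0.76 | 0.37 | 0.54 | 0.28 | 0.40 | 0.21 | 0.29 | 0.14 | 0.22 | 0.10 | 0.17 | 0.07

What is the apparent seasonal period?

The largest autocorrelation is r_2 = 0.76, with a weaker echo at lag 4 (0.54); the remaining lags stay at or below 0.53.
The dominant spike at lag 2 indicates a seasonal period of 2.

2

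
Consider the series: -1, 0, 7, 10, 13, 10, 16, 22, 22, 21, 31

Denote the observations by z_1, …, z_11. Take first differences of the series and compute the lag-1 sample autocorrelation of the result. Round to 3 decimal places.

-0.281

First differences Δz: 1, 7, 3, 3, -3, 6, 6, 0, -1, 10
Mean of differences = 3.2000
Numerator Σ(Δz_t−Δz̄)(Δz_{t+1}−Δz̄) = -41.4400
Denominator Σ(Δz_t−Δz̄)² = 147.6000
r_1(Δz) = -41.4400 / 147.6000 = -0.281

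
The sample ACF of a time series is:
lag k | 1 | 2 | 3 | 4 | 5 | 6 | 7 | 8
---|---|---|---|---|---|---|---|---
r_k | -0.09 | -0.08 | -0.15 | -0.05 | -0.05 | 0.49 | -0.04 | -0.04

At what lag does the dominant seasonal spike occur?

6

The largest autocorrelation is r_6 = 0.49; the remaining lags stay at or below -0.04.
The dominant spike at lag 6 indicates a seasonal period of 6.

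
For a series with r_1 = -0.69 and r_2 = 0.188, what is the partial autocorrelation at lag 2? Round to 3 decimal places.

φ_{22} = (r_2 − r_1²) / (1 − r_1²)
r_1² = (-0.69)² = 0.4761
Numerator = 0.188 − 0.4761 = -0.2881; denominator = 1 − 0.4761 = 0.5239
φ_{22} = -0.2881 / 0.5239 = -0.550

-0.550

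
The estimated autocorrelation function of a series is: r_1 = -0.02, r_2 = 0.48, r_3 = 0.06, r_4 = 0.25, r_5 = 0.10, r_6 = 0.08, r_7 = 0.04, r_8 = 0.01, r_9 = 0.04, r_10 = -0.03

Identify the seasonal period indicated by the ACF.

2

The largest autocorrelation is r_2 = 0.48, with a weaker echo at lag 4 (0.25); the remaining lags stay at or below 0.10.
The dominant spike at lag 2 indicates a seasonal period of 2.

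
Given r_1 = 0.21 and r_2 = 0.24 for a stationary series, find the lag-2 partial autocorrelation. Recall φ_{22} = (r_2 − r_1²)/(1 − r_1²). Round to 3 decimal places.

φ_{22} = (r_2 − r_1²) / (1 − r_1²)
r_1² = (0.21)² = 0.0441
Numerator = 0.24 − 0.0441 = 0.1959; denominator = 1 − 0.0441 = 0.9559
φ_{22} = 0.1959 / 0.9559 = 0.205

0.205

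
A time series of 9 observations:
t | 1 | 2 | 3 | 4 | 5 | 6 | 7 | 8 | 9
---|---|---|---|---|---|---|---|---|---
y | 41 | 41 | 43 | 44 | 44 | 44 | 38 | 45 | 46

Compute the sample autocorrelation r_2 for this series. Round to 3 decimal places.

Mean ȳ = (41 + 41 + 43 + 44 + 44 + 44 + 38 + 45 + 46)/9 = 42.8889
Σ(y_t−ȳ)(y_{t+2}−ȳ) = (-0.2099) + (-2.0988) + (0.1235) + (1.2346) + (-5.4321) + (2.3457) + (-15.2099) = -19.2469
Denominator Σ(y_t−ȳ)² = 48.8889
r_2 = -19.2469 / 48.8889 = -0.394

-0.394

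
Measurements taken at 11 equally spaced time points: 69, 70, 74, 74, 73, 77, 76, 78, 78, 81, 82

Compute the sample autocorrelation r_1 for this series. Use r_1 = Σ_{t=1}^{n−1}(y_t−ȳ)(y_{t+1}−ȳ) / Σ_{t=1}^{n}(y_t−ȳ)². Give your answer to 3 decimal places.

Mean ȳ = (69 + 70 + 74 + 74 + 73 + 77 + 76 + 78 + 78 + 81 + 82)/11 = 75.6364
Numerator Σ_{t=1}^{10}(y_t−ȳ)(y_{t+1}−ȳ) = 103.7769
Denominator Σ(y_t−ȳ)² = 170.5455
r_1 = 103.7769 / 170.5455 = 0.608

0.608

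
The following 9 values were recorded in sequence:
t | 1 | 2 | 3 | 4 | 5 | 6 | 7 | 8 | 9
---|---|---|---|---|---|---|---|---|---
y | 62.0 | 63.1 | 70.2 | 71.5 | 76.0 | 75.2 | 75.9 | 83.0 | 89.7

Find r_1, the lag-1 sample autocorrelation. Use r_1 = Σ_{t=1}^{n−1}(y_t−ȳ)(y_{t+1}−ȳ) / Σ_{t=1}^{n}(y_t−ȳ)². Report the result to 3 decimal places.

Mean ȳ = (62.0 + 63.1 + 70.2 + 71.5 + 76.0 + 75.2 + 75.9 + 83.0 + 89.7)/9 = 74.0667
Numerator Σ_{t=1}^{8}(y_t−ȳ)(y_{t+1}−ȳ) = 340.0022
Denominator Σ(y_t−ȳ)² = 620.0000
r_1 = 340.0022 / 620.0000 = 0.548

0.548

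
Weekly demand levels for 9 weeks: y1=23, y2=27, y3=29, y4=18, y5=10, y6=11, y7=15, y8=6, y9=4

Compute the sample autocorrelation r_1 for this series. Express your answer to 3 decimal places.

Mean ȳ = (23 + 27 + 29 + 18 + 10 + 11 + 15 + 6 + 4)/9 = 15.8889
Numerator Σ_{t=1}^{8}(y_t−ȳ)(y_{t+1}−ȳ) = 399.4321
Denominator Σ(y_t−ȳ)² = 648.8889
r_1 = 399.4321 / 648.8889 = 0.616

0.616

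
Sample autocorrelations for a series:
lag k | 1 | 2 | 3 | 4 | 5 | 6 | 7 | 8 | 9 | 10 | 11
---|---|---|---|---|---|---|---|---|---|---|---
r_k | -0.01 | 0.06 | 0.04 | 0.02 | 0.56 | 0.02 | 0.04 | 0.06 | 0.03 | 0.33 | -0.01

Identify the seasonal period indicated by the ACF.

5

The largest autocorrelation is r_5 = 0.56, with a weaker echo at lag 10 (0.33); the remaining lags stay at or below 0.06.
The dominant spike at lag 5 indicates a seasonal period of 5.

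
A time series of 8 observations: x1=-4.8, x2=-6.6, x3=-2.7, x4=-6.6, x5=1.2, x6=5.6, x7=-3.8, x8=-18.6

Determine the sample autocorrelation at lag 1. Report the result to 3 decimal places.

0.105

Mean x̄ = (-4.8 − 6.6 − 2.7 − 6.6 + 1.2 + 5.6 − 3.8 − 18.6)/8 = -4.5375
Σ(x_t−x̄)(x_{t+1}−x̄) = (0.5414) + (-3.7898) + (-3.7898) + (-11.8336) + (58.1639) + (7.4764) + (-10.3711) = 36.3973
Denominator Σ(x_t−x̄)² = 345.9388
r_1 = 36.3973 / 345.9388 = 0.105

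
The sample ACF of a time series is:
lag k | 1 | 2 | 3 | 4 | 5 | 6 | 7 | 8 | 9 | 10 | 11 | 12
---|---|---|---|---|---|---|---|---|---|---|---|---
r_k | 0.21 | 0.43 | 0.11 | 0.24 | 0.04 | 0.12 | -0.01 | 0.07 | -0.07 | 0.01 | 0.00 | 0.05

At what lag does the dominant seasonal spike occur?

The largest autocorrelation is r_2 = 0.43, with a weaker echo at lag 4 (0.24); the remaining lags stay at or below 0.21.
The dominant spike at lag 2 indicates a seasonal period of 2.

2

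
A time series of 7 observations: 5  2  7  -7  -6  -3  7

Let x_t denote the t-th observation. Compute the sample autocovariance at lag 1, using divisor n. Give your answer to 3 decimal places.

2.641

Mean x̄ = (5 + 2 + 7 − 7 − 6 − 3 + 7)/7 = 0.7143
Σ_{t=1}^{6}(x_t−x̄)(x_{t+1}−x̄) = 18.4898
γ_1 = 18.4898 / 7 = 2.641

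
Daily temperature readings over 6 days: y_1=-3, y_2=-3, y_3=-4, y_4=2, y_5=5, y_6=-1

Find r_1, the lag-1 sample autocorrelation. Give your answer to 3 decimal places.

0.286

Mean ȳ = (-3 − 3 − 4 + 2 + 5 − 1)/6 = -0.6667
Numerator Σ_{t=1}^{5}(y_t−ȳ)(y_{t+1}−ȳ) = 17.5556
Denominator Σ(y_t−ȳ)² = 61.3333
r_1 = 17.5556 / 61.3333 = 0.286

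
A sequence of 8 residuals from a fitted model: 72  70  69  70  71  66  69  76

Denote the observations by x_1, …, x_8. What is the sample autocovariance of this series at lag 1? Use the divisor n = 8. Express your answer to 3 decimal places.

-0.533

Mean x̄ = (72 + 70 + 69 + 70 + 71 + 66 + 69 + 76)/8 = 70.3750
Σ_{t=1}^{7}(x_t−x̄)(x_{t+1}−x̄) = -4.2656
γ_1 = -4.2656 / 8 = -0.533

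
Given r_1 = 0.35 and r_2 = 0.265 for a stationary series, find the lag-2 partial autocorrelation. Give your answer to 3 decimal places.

φ_{22} = (r_2 − r_1²) / (1 − r_1²)
r_1² = (0.35)² = 0.1225
Numerator = 0.265 − 0.1225 = 0.1425; denominator = 1 − 0.1225 = 0.8775
φ_{22} = 0.1425 / 0.8775 = 0.162

0.162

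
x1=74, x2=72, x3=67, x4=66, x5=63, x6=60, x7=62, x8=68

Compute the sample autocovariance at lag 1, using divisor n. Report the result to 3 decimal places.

11.344

Mean x̄ = (74 + 72 + 67 + 66 + 63 + 60 + 62 + 68)/8 = 66.5000
Deviations: 7.5000, 5.5000, 0.5000, -0.5000, -3.5000, -6.5000, -4.5000, 1.5000
Σ_{t=1}^{7}(x_t−x̄)(x_{t+1}−x̄) = 90.7500
γ_1 = 90.7500 / 8 = 11.344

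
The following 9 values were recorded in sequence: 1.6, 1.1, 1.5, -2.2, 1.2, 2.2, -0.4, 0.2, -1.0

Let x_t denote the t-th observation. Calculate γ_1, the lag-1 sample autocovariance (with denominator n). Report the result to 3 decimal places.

-0.328

Mean x̄ = (1.6 + 1.1 + 1.5 − 2.2 + 1.2 + 2.2 − 0.4 + 0.2 − 1.0)/9 = 0.4667
Σ_{t=1}^{8}(x_t−x̄)(x_{t+1}−x̄) = -2.9478
γ_1 = -2.9478 / 9 = -0.328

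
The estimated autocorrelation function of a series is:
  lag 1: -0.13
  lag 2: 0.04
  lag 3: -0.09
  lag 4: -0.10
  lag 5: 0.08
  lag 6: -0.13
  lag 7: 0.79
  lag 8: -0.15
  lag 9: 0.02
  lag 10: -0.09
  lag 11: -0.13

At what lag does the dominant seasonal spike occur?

7

The largest autocorrelation is r_7 = 0.79; the remaining lags stay at or below 0.08.
The dominant spike at lag 7 indicates a seasonal period of 7.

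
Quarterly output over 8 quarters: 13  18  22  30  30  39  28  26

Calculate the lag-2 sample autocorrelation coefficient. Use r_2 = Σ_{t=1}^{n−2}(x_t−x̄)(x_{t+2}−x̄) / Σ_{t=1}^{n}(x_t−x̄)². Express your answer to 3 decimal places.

0.150

Mean x̄ = (13 + 18 + 22 + 30 + 30 + 39 + 28 + 26)/8 = 25.7500
Deviations from mean: -12.7500, -7.7500, -3.7500, 4.2500, 4.2500, 13.2500, 2.2500, 0.2500
Numerator Σ_{t=1}^{6}(x_t−x̄)(x_{t+2}−x̄) = 68.1250
Denominator Σ(x_t−x̄)² = 453.5000
r_2 = 68.1250 / 453.5000 = 0.150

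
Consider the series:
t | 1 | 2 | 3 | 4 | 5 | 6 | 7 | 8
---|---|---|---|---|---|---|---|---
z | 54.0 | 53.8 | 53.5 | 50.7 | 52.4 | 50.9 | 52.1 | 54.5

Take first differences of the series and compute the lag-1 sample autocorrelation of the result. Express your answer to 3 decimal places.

First differences Δz: -0.2, -0.3, -2.8, 1.7, -1.5, 1.2, 2.4
Mean of differences = 0.0714
Numerator Σ(Δz_t−Δz̄)(Δz_{t+1}−Δz̄) = -5.2137
Denominator Σ(Δz_t−Δz̄)² = 20.2743
r_1(Δz) = -5.2137 / 20.2743 = -0.257

-0.257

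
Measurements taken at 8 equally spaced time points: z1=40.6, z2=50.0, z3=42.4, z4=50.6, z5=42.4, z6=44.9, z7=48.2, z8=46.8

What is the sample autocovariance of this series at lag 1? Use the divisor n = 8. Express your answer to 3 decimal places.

Mean z̄ = (40.6 + 50.0 + 42.4 + 50.6 + 42.4 + 44.9 + 48.2 + 46.8)/8 = 45.7375
Deviations: -5.1375, 4.2625, -3.3375, 4.8625, -3.3375, -0.8375, 2.4625, 1.0625
Σ_{t=1}^{7}(z_t−z̄)(z_{t+1}−z̄) = -65.2327
γ_1 = -65.2327 / 8 = -8.154

-8.154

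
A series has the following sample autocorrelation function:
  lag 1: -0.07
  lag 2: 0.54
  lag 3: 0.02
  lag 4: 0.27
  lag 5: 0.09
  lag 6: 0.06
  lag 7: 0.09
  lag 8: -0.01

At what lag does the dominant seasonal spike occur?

The largest autocorrelation is r_2 = 0.54, with a weaker echo at lag 4 (0.27); the remaining lags stay at or below 0.09.
The dominant spike at lag 2 indicates a seasonal period of 2.

2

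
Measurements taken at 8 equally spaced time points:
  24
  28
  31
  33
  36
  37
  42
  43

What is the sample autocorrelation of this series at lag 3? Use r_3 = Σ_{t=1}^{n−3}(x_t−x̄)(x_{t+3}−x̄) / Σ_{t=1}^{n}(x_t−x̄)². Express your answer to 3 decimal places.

Mean x̄ = (24 + 28 + 31 + 33 + 36 + 37 + 42 + 43)/8 = 34.2500
Σ(x_t−x̄)(x_{t+3}−x̄) = (12.8125) + (-10.9375) + (-8.9375) + (-9.6875) + (15.3125) = -1.4375
Denominator Σ(x_t−x̄)² = 303.5000
r_3 = -1.4375 / 303.5000 = -0.005

-0.005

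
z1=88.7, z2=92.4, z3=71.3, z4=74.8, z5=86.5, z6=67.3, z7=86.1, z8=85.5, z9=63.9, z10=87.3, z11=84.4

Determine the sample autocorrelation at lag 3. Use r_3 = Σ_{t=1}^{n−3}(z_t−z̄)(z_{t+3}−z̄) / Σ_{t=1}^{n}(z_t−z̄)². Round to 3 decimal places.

Mean z̄ = (88.7 + 92.4 + 71.3 + 74.8 + 86.5 + 67.3 + 86.1 + 85.5 + 63.9 + 87.3 + 84.4)/11 = 80.7455
Numerator Σ_{t=1}^{8}(z_t−z̄)(z_{t+3}−z̄) = 421.2638
Denominator Σ(z_t−z̄)² = 928.9273
r_3 = 421.2638 / 928.9273 = 0.453

0.453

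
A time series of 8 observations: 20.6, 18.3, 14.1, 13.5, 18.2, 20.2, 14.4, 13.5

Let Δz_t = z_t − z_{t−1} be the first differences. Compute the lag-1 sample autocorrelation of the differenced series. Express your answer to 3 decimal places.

0.097

First differences Δz: -2.3, -4.2, -0.6, 4.7, 2.0, -5.8, -0.9
Mean of differences = -1.0143
Numerator Σ(Δz_t−Δz̄)(Δz_{t+1}−Δz̄) = 7.3955
Denominator Σ(Δz_t−Δz̄)² = 76.6286
r_1(Δz) = 7.3955 / 76.6286 = 0.097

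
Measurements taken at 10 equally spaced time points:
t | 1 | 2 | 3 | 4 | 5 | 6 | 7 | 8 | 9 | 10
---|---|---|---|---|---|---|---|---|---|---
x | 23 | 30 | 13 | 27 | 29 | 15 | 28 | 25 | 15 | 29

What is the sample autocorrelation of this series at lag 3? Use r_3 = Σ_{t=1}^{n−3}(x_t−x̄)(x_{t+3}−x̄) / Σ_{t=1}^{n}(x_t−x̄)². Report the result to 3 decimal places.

Mean x̄ = (23 + 30 + 13 + 27 + 29 + 15 + 28 + 25 + 15 + 29)/10 = 23.4000
Numerator Σ_{t=1}^{7}(x_t−x̄)(x_{t+3}−x̄) = 244.7200
Denominator Σ(x_t−x̄)² = 392.4000
r_3 = 244.7200 / 392.4000 = 0.624

0.624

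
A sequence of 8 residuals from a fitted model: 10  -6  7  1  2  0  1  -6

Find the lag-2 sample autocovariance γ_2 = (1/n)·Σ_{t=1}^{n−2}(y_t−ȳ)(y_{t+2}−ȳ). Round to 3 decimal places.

8.277

Mean ȳ = (10 − 6 + 7 + 1 + 2 + 0 + 1 − 6)/8 = 1.1250
Deviations: 8.8750, -7.1250, 5.8750, -0.1250, 0.8750, -1.1250, -0.1250, -7.1250
Σ_{t=1}^{6}(y_t−ȳ)(y_{t+2}−ȳ) = 66.2188
γ_2 = 66.2188 / 8 = 8.277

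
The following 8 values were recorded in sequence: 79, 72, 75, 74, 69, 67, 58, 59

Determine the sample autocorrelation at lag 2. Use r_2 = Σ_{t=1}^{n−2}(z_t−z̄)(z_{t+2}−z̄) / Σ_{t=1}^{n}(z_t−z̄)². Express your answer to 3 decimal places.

0.212

Mean z̄ = (79 + 72 + 75 + 74 + 69 + 67 + 58 + 59)/8 = 69.1250
Deviations from mean: 9.8750, 2.8750, 5.8750, 4.8750, -0.1250, -2.1250, -11.1250, -10.1250
Numerator Σ_{t=1}^{6}(z_t−z̄)(z_{t+2}−z̄) = 83.8438
Denominator Σ(z_t−z̄)² = 394.8750
r_2 = 83.8438 / 394.8750 = 0.212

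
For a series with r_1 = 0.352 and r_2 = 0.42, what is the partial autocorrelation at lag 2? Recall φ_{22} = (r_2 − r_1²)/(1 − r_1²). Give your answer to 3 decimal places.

φ_{22} = (r_2 − r_1²) / (1 − r_1²)
r_1² = (0.352)² = 0.123904
Numerator = 0.42 − 0.1239 = 0.2961; denominator = 1 − 0.1239 = 0.8761
φ_{22} = 0.2961 / 0.8761 = 0.338

0.338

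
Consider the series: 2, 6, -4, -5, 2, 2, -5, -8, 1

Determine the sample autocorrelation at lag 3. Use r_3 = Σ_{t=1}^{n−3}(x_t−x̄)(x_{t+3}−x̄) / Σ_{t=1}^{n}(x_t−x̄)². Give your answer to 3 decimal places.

Mean x̄ = (2 + 6 − 4 − 5 + 2 + 2 − 5 − 8 + 1)/9 = -1.0000
Σ(x_t−x̄)(x_{t+3}−x̄) = (-12.0000) + (21.0000) + (-9.0000) + (16.0000) + (-21.0000) + (6.0000) = 1.0000
Denominator Σ(x_t−x̄)² = 170.0000
r_3 = 1.0000 / 170.0000 = 0.006

0.006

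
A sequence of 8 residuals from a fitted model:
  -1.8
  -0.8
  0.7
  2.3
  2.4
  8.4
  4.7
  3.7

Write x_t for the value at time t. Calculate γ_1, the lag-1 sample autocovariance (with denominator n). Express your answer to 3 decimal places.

4.459

Mean x̄ = (-1.8 − 0.8 + 0.7 + 2.3 + 2.4 + 8.4 + 4.7 + 3.7)/8 = 2.4500
Σ_{t=1}^{7}(x_t−x̄)(x_{t+1}−x̄) = 35.6725
γ_1 = 35.6725 / 8 = 4.459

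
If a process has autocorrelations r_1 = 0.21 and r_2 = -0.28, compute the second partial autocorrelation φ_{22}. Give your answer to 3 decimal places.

φ_{22} = (r_2 − r_1²) / (1 − r_1²)
r_1² = (0.21)² = 0.0441
Numerator = -0.28 − 0.0441 = -0.3241; denominator = 1 − 0.0441 = 0.9559
φ_{22} = -0.3241 / 0.9559 = -0.339

-0.339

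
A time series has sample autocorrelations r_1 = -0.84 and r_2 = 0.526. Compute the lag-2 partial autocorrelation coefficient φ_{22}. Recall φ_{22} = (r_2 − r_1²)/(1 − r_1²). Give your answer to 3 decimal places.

-0.610

φ_{22} = (r_2 − r_1²) / (1 − r_1²)
r_1² = (-0.84)² = 0.7056
Numerator = 0.526 − 0.7056 = -0.1796; denominator = 1 − 0.7056 = 0.2944
φ_{22} = -0.1796 / 0.2944 = -0.610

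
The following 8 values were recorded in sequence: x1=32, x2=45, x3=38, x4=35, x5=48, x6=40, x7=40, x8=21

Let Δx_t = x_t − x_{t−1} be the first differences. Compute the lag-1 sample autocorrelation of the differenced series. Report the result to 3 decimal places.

-0.278

First differences Δx: 13, -7, -3, 13, -8, 0, -19
Mean of differences = -1.5714
Numerator Σ(Δx_t−Δx̄)(Δx_{t+1}−Δx̄) = -223.3265
Denominator Σ(Δx_t−Δx̄)² = 803.7143
r_1(Δx) = -223.3265 / 803.7143 = -0.278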